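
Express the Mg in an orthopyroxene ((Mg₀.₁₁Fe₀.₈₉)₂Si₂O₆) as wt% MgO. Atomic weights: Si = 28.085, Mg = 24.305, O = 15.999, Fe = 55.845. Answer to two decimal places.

Formula mass = 256.915 g/mol.
0.22 Mg → 0.2200 mol MgO per formula unit; M(MgO) = 40.304, so MgO mass = 8.867 g.
8.867/256.915 × 100 = 3.45 wt%.

3.45 wt%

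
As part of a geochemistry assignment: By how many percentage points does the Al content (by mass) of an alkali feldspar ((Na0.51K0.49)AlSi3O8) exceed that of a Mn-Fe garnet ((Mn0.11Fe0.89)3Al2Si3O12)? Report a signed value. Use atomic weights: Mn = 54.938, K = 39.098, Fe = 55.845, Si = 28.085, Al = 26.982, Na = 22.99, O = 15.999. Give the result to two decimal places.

First mineral: 26.982 g Al in 270.112 g formula = 9.99 wt% Al.
Second mineral: 53.964 g Al in 497.443 g formula = 10.85 wt% Al.
9.99% − 10.85% gives a difference of -0.86 percentage points.

-0.86 percentage points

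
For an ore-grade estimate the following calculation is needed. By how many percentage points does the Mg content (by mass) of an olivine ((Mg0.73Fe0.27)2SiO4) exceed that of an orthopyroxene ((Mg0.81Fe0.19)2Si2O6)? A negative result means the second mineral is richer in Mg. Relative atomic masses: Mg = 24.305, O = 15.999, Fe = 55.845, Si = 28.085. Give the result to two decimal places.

3.99 percentage points

M((Mg0.73Fe0.27)2SiO4) = 157.723 g/mol, so wt% Mg = 35.485/157.723 × 100 = 22.50%.
M((Mg0.81Fe0.19)2Si2O6) = 212.759 g/mol, so wt% Mg = 39.374/212.759 × 100 = 18.51%.
22.50 − 18.51 = 3.99 pp.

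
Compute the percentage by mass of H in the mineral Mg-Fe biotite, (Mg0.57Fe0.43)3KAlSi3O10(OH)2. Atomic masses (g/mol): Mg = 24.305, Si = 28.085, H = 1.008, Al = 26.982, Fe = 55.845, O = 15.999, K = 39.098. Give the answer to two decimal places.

Formula mass = 1.71×24.305 + 1.29×55.845 + 1×39.098 + 1×26.982 + 3×28.085 + 12×15.999 + 2×1.008 = 457.941 g/mol, of which 2.016 g is H.
So H makes up 2.016/457.941 = 0.0044 of the mass, i.e. 0.44%.

0.44 weight percent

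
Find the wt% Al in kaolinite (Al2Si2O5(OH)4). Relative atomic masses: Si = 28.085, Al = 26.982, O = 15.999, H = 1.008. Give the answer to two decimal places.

M(Al2Si2O5(OH)4) = 258.157 g/mol.
Al contributes 2 × 26.982 = 53.964 g per mole.
53.964/258.157 = 0.2090 → 20.90%.

20.90 mass %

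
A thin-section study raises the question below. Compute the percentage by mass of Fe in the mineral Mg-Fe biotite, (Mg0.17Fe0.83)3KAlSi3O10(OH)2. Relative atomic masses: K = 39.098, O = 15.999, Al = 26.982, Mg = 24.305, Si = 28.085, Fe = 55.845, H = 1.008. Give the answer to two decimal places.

28.05 mass %

Formula mass = 0.51·24.305 + 2.49·55.845 + 1·39.098 + 1·26.982 + 3·28.085 + 12·15.999 + 2·1.008 = 495.789 g/mol, of which 139.054 g is Fe.
So Fe makes up 139.054/495.789 = 0.2805 of the mass, i.e. 28.05%.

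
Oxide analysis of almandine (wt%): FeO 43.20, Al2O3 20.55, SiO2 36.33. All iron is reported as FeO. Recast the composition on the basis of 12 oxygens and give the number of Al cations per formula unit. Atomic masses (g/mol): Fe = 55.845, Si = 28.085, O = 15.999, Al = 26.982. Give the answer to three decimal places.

FeO (M=71.844): mol = 0.60130; Fe = 0.60130, O = 0.60130.
Al2O3 (M=101.961): mol = 0.20155; Al = 0.40310, O = 0.60465.
SiO2 (M=60.083): mol = 0.60466; Si = 0.60466, O = 1.20932.
ΣO = 2.41527; factor = 12/ΣO = 4.96839.
Al apfu = 0.40310 × 4.96839 = 2.003.

2.003 Al apfu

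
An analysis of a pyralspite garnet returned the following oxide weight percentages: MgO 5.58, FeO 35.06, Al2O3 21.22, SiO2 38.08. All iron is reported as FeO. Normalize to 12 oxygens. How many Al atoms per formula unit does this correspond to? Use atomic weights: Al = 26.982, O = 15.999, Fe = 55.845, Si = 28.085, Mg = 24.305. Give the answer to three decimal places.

1.983 Al apfu

MgO (M=40.304): mol = 0.13845; Mg = 0.13845, O = 0.13845.
FeO (M=71.844): mol = 0.48800; Fe = 0.48800, O = 0.48800.
Al2O3 (M=101.961): mol = 0.20812; Al = 0.41624, O = 0.62436.
SiO2 (M=60.083): mol = 0.63379; Si = 0.63379, O = 1.26758.
ΣO = 2.51839; factor = 12/ΣO = 4.76495.
Al apfu = 0.41624 × 4.76495 = 1.983.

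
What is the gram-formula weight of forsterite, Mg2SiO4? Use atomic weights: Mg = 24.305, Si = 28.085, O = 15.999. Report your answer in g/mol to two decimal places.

140.69 g/mol

M = 2×24.305 + 1×28.085 + 4×15.999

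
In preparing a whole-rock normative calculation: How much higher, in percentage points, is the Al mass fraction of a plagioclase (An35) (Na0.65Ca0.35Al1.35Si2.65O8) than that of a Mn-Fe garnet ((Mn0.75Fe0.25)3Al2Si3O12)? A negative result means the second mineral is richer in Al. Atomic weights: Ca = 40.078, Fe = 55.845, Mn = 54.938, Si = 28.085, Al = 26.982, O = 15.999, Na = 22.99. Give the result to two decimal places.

2.71 percentage points

M(Na0.65Ca0.35Al1.35Si2.65O8) = 267.814 g/mol, so wt% Al = 36.426/267.814 × 100 = 13.60%.
M((Mn0.75Fe0.25)3Al2Si3O12) = 495.701 g/mol, so wt% Al = 53.964/495.701 × 100 = 10.89%.
13.60 − 10.89 = 2.71 pp.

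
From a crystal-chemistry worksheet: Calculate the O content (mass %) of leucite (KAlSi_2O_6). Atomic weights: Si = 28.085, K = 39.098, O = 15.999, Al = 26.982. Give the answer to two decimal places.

Formula mass = 1·39.098 + 1·26.982 + 2·28.085 + 6·15.999 = 218.244 g/mol, of which 95.994 g is O.
So O makes up 95.994/218.244 = 0.4398 of the mass, i.e. 43.98%.

43.98 mass %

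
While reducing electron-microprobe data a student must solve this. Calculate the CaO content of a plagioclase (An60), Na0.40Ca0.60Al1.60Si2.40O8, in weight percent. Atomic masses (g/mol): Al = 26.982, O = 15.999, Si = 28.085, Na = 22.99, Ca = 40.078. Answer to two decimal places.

12.38 wt%

M(Na0.40Ca0.60Al1.60Si2.40O8) = 271.810 g/mol; M(CaO) = 56.077 g/mol.
Moles CaO per formula unit = 0.60 Ca ÷ 1 = 0.6000.
CaO fraction = (0.6000 × 56.077) / 271.810 = 33.646/271.810 = 0.1238.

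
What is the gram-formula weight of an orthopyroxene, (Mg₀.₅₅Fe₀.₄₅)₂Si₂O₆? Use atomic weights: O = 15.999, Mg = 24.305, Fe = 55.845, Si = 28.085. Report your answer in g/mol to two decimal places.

Mg: 1.10 × 24.305 = 26.7355
Fe: 0.90 × 55.845 = 50.2605
Si: 2 × 28.085 = 56.1700
O: 6 × 15.999 = 95.9940
Summing the contributions gives the formula mass.

229.16 g/mol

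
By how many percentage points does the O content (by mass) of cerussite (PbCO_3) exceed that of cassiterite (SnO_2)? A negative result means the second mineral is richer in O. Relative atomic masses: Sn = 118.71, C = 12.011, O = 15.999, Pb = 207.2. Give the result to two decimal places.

-3.27 percentage points

M(PbCO_3) = 267.208 g/mol, so wt% O = 47.997/267.208 × 100 = 17.96%.
M(SnO_2) = 150.708 g/mol, so wt% O = 31.998/150.708 × 100 = 21.23%.
17.96 − 21.23 = -3.27 pp.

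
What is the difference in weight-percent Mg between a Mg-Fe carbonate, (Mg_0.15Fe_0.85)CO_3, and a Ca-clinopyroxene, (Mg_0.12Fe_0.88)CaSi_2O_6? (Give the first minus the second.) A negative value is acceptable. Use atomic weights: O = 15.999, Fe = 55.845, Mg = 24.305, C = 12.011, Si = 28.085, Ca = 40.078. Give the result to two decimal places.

First mineral: 3.646 g Mg in 111.122 g formula = 3.28 wt% Mg.
Second mineral: 2.917 g Mg in 244.302 g formula = 1.19 wt% Mg.
3.28% − 1.19% gives a difference of 2.09 percentage points.

2.09 percentage points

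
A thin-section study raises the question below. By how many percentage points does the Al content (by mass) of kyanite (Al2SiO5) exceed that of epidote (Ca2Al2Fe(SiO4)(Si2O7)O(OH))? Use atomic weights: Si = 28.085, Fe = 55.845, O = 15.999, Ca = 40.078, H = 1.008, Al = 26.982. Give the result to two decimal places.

22.13 percentage points

First mineral: 53.964 g Al in 162.044 g formula = 33.30 wt% Al.
Second mineral: 53.964 g Al in 483.215 g formula = 11.17 wt% Al.
33.30% − 11.17% gives a difference of 22.13 percentage points.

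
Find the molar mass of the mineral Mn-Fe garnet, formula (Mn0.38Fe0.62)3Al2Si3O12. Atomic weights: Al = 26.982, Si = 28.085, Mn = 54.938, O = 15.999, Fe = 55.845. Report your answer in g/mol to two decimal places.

Mn: 1.14 × 54.938 = 62.6293
Fe: 1.86 × 55.845 = 103.8717
Al: 2 × 26.982 = 53.9640
Si: 3 × 28.085 = 84.2550
O: 12 × 15.999 = 191.9880
Summing the contributions gives the formula mass.

496.71 g/mol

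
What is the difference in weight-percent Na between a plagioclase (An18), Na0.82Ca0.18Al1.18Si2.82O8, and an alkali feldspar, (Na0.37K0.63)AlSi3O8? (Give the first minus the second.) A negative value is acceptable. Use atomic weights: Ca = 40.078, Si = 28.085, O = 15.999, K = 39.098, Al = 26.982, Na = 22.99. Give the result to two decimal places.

3.99 percentage points

Na in Na0.82Ca0.18Al1.18Si2.82O8: molar mass 265.096 g/mol; 0.82×22.99 = 18.852 g → 7.11 wt%.
Na in (Na0.37K0.63)AlSi3O8: molar mass 272.367 g/mol; 0.37×22.99 = 8.506 g → 3.12 wt%.
Difference = 7.11 − 3.12 = 3.99 percentage points.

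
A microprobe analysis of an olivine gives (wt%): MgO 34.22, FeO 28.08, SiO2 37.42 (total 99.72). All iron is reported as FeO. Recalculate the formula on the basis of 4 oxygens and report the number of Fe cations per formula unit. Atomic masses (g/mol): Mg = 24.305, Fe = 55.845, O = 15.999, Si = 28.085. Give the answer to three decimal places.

0.629 Fe apfu

MgO (M=40.304): mol = 0.84905; Mg = 0.84905, O = 0.84905.
FeO (M=71.844): mol = 0.39085; Fe = 0.39085, O = 0.39085.
SiO2 (M=60.083): mol = 0.62281; Si = 0.62281, O = 1.24562.
ΣO = 2.48552; factor = 4/ΣO = 1.60932.
Fe apfu = 0.39085 × 1.60932 = 0.629.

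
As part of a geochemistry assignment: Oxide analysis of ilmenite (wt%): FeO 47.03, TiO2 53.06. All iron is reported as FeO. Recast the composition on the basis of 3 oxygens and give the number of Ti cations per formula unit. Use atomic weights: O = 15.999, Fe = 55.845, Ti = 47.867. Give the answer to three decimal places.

1.005 Ti apfu

FeO: 47.03/71.844 = 0.65461 mol → 0.65461 mol Fe, 0.65461 mol O.
TiO2: 53.06/79.865 = 0.66437 mol → 0.66437 mol Ti, 1.32874 mol O.
Total oxygen = 1.98335 mol. Normalization factor = 3/1.98335 = 1.51259.
Ti per 3 O = 0.66437 × 1.51259 = 1.005.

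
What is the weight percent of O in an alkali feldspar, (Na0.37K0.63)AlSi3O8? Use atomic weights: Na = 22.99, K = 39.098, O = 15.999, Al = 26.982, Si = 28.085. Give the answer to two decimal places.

46.99 weight percent

Formula mass = 0.37*22.99 + 0.63*39.098 + 1*26.982 + 3*28.085 + 8*15.999 = 272.367 g/mol, of which 127.992 g is O.
So O makes up 127.992/272.367 = 0.4699 of the mass, i.e. 46.99%.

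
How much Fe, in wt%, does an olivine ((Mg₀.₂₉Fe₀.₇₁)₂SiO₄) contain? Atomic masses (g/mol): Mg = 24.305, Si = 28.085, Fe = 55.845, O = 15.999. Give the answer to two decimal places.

42.75 wt%

Formula mass = 0.58×24.305 + 1.42×55.845 + 1×28.085 + 4×15.999 = 185.478 g/mol, of which 79.300 g is Fe.
So Fe makes up 79.300/185.478 = 0.4275 of the mass, i.e. 42.75%.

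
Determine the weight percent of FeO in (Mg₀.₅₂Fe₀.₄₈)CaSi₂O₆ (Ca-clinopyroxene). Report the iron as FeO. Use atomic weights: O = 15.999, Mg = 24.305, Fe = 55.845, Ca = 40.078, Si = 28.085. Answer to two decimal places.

14.88 wt%

Molar mass of (Mg₀.₅₂Fe₀.₄₈)CaSi₂O₆ = 0.52·24.305 + 0.48·55.845 + 1·40.078 + 2·28.085 + 6·15.999 = 231.686 g/mol.
Each formula unit contains 0.48 Fe, equivalent to 0.48/1 = 0.4800 mol FeO.
M(FeO) = 1×55.845 + 1×15.999 = 71.844 g/mol.
Mass of FeO per formula unit = 0.4800 × 71.844 = 34.485 g.
FeO wt% = 34.485 / 231.686 × 100 = 14.88%.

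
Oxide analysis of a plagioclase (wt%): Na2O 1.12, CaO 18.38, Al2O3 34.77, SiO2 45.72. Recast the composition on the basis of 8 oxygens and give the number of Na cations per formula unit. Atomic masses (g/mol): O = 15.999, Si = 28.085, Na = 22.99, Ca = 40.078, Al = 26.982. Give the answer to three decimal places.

1.12 wt% Na2O ÷ 61.979 g/mol = 0.01807 mol, giving 0.03614 Na and 0.01807 O.
18.38 wt% CaO ÷ 56.077 g/mol = 0.32776 mol, giving 0.32776 Ca and 0.32776 O.
34.77 wt% Al2O3 ÷ 101.961 g/mol = 0.34101 mol, giving 0.68202 Al and 1.02303 O.
45.72 wt% SiO2 ÷ 60.083 g/mol = 0.76095 mol, giving 0.76095 Si and 1.52190 O.
Oxygen sums to 2.89076; scaling by 8/2.89076 = 2.76744 puts the formula on 8 O.
Na: 0.03614 × 2.76744 = 0.100 atoms per formula unit.

0.100 Na apfu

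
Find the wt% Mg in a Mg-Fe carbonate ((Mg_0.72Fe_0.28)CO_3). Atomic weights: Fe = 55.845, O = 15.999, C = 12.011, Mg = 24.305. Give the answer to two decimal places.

Formula mass = 0.72×24.305 + 0.28×55.845 + 1×12.011 + 3×15.999 = 93.144 g/mol, of which 17.500 g is Mg.
So Mg makes up 17.500/93.144 = 0.1879 of the mass, i.e. 18.79%.

18.79 mass %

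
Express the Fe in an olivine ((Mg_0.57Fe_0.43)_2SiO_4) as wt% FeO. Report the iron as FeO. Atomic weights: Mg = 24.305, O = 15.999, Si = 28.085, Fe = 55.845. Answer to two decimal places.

Formula mass = 167.815 g/mol.
0.86 Fe → 0.8600 mol FeO per formula unit; M(FeO) = 71.844, so FeO mass = 61.786 g.
61.786/167.815 × 100 = 36.82 wt%.

36.82 wt%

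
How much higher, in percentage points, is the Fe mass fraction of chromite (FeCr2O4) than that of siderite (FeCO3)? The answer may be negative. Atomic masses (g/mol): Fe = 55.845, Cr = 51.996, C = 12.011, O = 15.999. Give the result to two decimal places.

Fe in FeCr2O4: molar mass 223.833 g/mol; 1×55.845 = 55.845 g → 24.95 wt%.
Fe in FeCO3: molar mass 115.853 g/mol; 1×55.845 = 55.845 g → 48.20 wt%.
Difference = 24.95 − 48.20 = -23.25 percentage points.

-23.25 percentage points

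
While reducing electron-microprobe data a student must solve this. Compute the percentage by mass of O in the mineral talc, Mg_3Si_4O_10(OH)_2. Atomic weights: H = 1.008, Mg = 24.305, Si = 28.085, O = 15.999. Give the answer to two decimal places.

Formula mass = 3*24.305 + 4*28.085 + 12*15.999 + 2*1.008 = 379.259 g/mol, of which 191.988 g is O.
So O makes up 191.988/379.259 = 0.5062 of the mass, i.e. 50.62%.

50.62 mass %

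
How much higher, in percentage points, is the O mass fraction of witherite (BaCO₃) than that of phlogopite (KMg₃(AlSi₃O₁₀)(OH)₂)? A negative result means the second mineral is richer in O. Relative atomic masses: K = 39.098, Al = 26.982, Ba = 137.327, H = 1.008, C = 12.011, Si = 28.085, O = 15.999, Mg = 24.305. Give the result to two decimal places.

-21.69 percentage points

O in BaCO₃: molar mass 197.335 g/mol; 3×15.999 = 47.997 g → 24.32 wt%.
O in KMg₃(AlSi₃O₁₀)(OH)₂: molar mass 417.254 g/mol; 12×15.999 = 191.988 g → 46.01 wt%.
Difference = 24.32 − 46.01 = -21.69 percentage points.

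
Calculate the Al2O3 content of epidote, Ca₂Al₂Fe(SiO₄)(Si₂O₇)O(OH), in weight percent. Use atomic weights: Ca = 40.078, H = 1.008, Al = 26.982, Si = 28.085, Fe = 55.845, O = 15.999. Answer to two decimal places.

21.10 wt%

Molar mass of Ca₂Al₂Fe(SiO₄)(Si₂O₇)O(OH) = 2×40.078 + 2×26.982 + 1×55.845 + 3×28.085 + 13×15.999 + 1×1.008 = 483.215 g/mol.
Each formula unit contains 2 Al, equivalent to 2/2 = 1.0000 mol Al2O3.
M(Al2O3) = 2×26.982 + 3×15.999 = 101.961 g/mol.
Mass of Al2O3 per formula unit = 1.0000 × 101.961 = 101.961 g.
Al2O3 wt% = 101.961 / 483.215 × 100 = 21.10%.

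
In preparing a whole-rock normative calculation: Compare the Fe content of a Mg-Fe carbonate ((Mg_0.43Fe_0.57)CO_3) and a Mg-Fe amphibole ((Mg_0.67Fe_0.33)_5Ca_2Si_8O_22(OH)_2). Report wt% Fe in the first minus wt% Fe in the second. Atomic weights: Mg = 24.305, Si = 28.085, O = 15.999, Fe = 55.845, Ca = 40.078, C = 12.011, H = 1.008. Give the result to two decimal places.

20.46 percentage points

Fe in (Mg_0.43Fe_0.57)CO_3: molar mass 102.291 g/mol; 0.57×55.845 = 31.832 g → 31.12 wt%.
Fe in (Mg_0.67Fe_0.33)_5Ca_2Si_8O_22(OH)_2: molar mass 864.394 g/mol; 1.65×55.845 = 92.144 g → 10.66 wt%.
Difference = 31.12 − 10.66 = 20.46 percentage points.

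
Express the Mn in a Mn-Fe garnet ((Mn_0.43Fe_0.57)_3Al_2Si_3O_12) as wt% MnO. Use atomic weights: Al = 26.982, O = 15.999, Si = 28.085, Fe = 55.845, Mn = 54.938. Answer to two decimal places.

Molar mass of (Mn_0.43Fe_0.57)_3Al_2Si_3O_12 = 1.29·54.938 + 1.71·55.845 + 2·26.982 + 3·28.085 + 12·15.999 = 496.572 g/mol.
Each formula unit contains 1.29 Mn, equivalent to 1.29/1 = 1.2900 mol MnO.
M(MnO) = 1×54.938 + 1×15.999 = 70.937 g/mol.
Mass of MnO per formula unit = 1.2900 × 70.937 = 91.509 g.
MnO wt% = 91.509 / 496.572 × 100 = 18.43%.

18.43 wt%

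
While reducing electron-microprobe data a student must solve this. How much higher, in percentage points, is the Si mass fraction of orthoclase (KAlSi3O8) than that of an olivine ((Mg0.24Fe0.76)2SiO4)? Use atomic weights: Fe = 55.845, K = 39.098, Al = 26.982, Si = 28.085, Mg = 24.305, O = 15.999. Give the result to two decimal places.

M(KAlSi3O8) = 278.327 g/mol, so wt% Si = 84.255/278.327 × 100 = 30.27%.
M((Mg0.24Fe0.76)2SiO4) = 188.632 g/mol, so wt% Si = 28.085/188.632 × 100 = 14.89%.
30.27 − 14.89 = 15.38 pp.

15.38 percentage points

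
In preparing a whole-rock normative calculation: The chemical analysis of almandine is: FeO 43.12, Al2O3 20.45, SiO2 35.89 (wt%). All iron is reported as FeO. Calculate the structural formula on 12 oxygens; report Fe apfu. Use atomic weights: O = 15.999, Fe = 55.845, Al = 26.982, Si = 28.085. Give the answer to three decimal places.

43.12 wt% FeO ÷ 71.844 g/mol = 0.60019 mol, giving 0.60019 Fe and 0.60019 O.
20.45 wt% Al2O3 ÷ 101.961 g/mol = 0.20057 mol, giving 0.40114 Al and 0.60171 O.
35.89 wt% SiO2 ÷ 60.083 g/mol = 0.59734 mol, giving 0.59734 Si and 1.19468 O.
Oxygen sums to 2.39658; scaling by 12/2.39658 = 5.00714 puts the formula on 12 O.
Fe: 0.60019 × 5.00714 = 3.005 atoms per formula unit.

3.005 Fe apfu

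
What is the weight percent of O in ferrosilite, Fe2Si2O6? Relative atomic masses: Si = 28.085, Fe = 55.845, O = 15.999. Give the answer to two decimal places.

Formula mass = 2·55.845 + 2·28.085 + 6·15.999 = 263.854 g/mol, of which 95.994 g is O.
So O makes up 95.994/263.854 = 0.3638 of the mass, i.e. 36.38%.

36.38 mass %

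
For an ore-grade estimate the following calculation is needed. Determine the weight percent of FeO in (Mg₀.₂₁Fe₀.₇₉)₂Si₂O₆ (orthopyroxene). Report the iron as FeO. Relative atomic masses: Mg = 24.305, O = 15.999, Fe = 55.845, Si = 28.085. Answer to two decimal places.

Formula mass = 250.607 g/mol.
1.58 Fe → 1.5800 mol FeO per formula unit; M(FeO) = 71.844, so FeO mass = 113.514 g.
113.514/250.607 × 100 = 45.30 wt%.

45.30 wt%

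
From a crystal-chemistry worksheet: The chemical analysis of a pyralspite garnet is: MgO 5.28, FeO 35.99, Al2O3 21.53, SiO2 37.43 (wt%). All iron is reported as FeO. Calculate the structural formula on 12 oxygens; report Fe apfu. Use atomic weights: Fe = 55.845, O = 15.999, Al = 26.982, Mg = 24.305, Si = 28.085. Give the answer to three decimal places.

2.394 Fe apfu

MgO (M=40.304): mol = 0.13100; Mg = 0.13100, O = 0.13100.
FeO (M=71.844): mol = 0.50095; Fe = 0.50095, O = 0.50095.
Al2O3 (M=101.961): mol = 0.21116; Al = 0.42232, O = 0.63348.
SiO2 (M=60.083): mol = 0.62297; Si = 0.62297, O = 1.24594.
ΣO = 2.51137; factor = 12/ΣO = 4.77827.
Fe apfu = 0.50095 × 4.77827 = 2.394.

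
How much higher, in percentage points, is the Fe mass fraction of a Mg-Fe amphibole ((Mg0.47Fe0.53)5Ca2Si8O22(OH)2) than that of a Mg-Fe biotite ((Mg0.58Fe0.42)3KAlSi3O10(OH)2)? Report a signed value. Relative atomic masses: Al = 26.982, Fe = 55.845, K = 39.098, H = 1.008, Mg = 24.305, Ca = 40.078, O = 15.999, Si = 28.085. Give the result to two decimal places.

M((Mg0.47Fe0.53)5Ca2Si8O22(OH)2) = 895.934 g/mol, so wt% Fe = 147.989/895.934 × 100 = 16.52%.
M((Mg0.58Fe0.42)3KAlSi3O10(OH)2) = 456.994 g/mol, so wt% Fe = 70.365/456.994 × 100 = 15.40%.
16.52 − 15.40 = 1.12 pp.

1.12 percentage points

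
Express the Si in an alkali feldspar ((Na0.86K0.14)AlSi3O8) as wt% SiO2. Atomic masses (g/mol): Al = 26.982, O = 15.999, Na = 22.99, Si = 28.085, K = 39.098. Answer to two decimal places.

Molar mass of (Na0.86K0.14)AlSi3O8 = 0.86*22.99 + 0.14*39.098 + 1*26.982 + 3*28.085 + 8*15.999 = 264.474 g/mol.
Each formula unit contains 3 Si, equivalent to 3/1 = 3.0000 mol SiO2.
M(SiO2) = 1×28.085 + 2×15.999 = 60.083 g/mol.
Mass of SiO2 per formula unit = 3.0000 × 60.083 = 180.249 g.
SiO2 wt% = 180.249 / 264.474 × 100 = 68.15%.

68.15 wt%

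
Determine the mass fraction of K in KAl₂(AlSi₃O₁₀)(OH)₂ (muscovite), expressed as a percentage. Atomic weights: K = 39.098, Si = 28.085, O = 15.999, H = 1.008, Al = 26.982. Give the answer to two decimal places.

9.82 weight percent

M(KAl₂(AlSi₃O₁₀)(OH)₂) = 398.303 g/mol.
K contributes 1 × 39.098 = 39.098 g per mole.
39.098/398.303 = 0.0982 → 9.82%.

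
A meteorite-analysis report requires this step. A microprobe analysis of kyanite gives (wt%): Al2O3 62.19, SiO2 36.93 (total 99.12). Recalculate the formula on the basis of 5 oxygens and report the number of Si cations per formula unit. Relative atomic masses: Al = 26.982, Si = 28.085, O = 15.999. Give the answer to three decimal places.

62.19 wt% Al2O3 ÷ 101.961 g/mol = 0.60994 mol, giving 1.21988 Al and 1.82982 O.
36.93 wt% SiO2 ÷ 60.083 g/mol = 0.61465 mol, giving 0.61465 Si and 1.22930 O.
Oxygen sums to 3.05912; scaling by 5/3.05912 = 1.63446 puts the formula on 5 O.
Si: 0.61465 × 1.63446 = 1.005 atoms per formula unit.

1.005 Si apfu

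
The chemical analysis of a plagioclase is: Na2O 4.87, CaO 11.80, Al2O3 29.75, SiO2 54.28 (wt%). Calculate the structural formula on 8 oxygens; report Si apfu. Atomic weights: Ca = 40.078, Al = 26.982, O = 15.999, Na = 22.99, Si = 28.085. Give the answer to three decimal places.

4.87 wt% Na2O ÷ 61.979 g/mol = 0.07858 mol, giving 0.15716 Na and 0.07858 O.
11.80 wt% CaO ÷ 56.077 g/mol = 0.21042 mol, giving 0.21042 Ca and 0.21042 O.
29.75 wt% Al2O3 ÷ 101.961 g/mol = 0.29178 mol, giving 0.58356 Al and 0.87534 O.
54.28 wt% SiO2 ÷ 60.083 g/mol = 0.90342 mol, giving 0.90342 Si and 1.80684 O.
Oxygen sums to 2.97118; scaling by 8/2.97118 = 2.69253 puts the formula on 8 O.
Si: 0.90342 × 2.69253 = 2.432 atoms per formula unit.

2.432 Si apfu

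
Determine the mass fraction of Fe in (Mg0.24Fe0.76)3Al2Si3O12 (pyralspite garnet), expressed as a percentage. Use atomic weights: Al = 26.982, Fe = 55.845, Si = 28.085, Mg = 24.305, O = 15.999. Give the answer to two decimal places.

Molar mass of (Mg0.24Fe0.76)3Al2Si3O12: 0.72*24.305 + 2.28*55.845 + 2*26.982 + 3*28.085 + 12*15.999 = 475.033 g/mol.
Mass of Fe per formula unit: 2.28 × 55.845 = 127.327 g.
Weight fraction Fe = 127.327 / 475.033 = 0.2680.

26.80 wt%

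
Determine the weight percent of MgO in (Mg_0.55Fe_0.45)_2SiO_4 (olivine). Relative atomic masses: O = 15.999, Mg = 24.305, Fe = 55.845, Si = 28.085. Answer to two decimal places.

26.22 wt%

Formula mass = 169.077 g/mol.
1.10 Mg → 1.1000 mol MgO per formula unit; M(MgO) = 40.304, so MgO mass = 44.334 g.
44.334/169.077 × 100 = 26.22 wt%.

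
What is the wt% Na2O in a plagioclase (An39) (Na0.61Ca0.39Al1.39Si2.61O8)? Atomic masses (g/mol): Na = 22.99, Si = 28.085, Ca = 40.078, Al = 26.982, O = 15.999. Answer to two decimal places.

M(Na0.61Ca0.39Al1.39Si2.61O8) = 268.453 g/mol; M(Na2O) = 61.979 g/mol.
Moles Na2O per formula unit = 0.61 Na ÷ 2 = 0.3050.
Na2O fraction = (0.3050 × 61.979) / 268.453 = 18.904/268.453 = 0.0704.

7.04 wt%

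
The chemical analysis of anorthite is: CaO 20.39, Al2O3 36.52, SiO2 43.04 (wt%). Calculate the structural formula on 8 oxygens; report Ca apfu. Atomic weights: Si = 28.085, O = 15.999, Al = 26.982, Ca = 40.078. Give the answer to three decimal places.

1.013 Ca apfu

CaO (M=56.077): mol = 0.36361; Ca = 0.36361, O = 0.36361.
Al2O3 (M=101.961): mol = 0.35818; Al = 0.71636, O = 1.07454.
SiO2 (M=60.083): mol = 0.71634; Si = 0.71634, O = 1.43268.
ΣO = 2.87083; factor = 8/ΣO = 2.78665.
Ca apfu = 0.36361 × 2.78665 = 1.013.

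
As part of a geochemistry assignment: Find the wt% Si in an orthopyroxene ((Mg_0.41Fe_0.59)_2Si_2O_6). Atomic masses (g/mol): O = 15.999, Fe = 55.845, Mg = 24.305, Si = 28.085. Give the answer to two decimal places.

23.60 wt%

Molar mass of (Mg_0.41Fe_0.59)_2Si_2O_6: 0.82·24.305 + 1.18·55.845 + 2·28.085 + 6·15.999 = 237.991 g/mol.
Mass of Si per formula unit: 2 × 28.085 = 56.170 g.
Weight fraction Si = 56.170 / 237.991 = 0.2360.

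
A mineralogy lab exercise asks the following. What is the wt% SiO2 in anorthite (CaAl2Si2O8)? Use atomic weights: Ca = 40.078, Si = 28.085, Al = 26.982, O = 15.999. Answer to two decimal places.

43.19 wt%

Molar mass of CaAl2Si2O8 = 1*40.078 + 2*26.982 + 2*28.085 + 8*15.999 = 278.204 g/mol.
Each formula unit contains 2 Si, equivalent to 2/1 = 2.0000 mol SiO2.
M(SiO2) = 1×28.085 + 2×15.999 = 60.083 g/mol.
Mass of SiO2 per formula unit = 2.0000 × 60.083 = 120.166 g.
SiO2 wt% = 120.166 / 278.204 × 100 = 43.19%.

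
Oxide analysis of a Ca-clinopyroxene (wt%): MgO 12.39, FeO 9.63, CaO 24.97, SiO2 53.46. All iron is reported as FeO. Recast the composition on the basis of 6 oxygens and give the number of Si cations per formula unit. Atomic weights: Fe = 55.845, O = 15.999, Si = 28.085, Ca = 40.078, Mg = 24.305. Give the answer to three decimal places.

MgO: 12.39/40.304 = 0.30741 mol → 0.30741 mol Mg, 0.30741 mol O.
FeO: 9.63/71.844 = 0.13404 mol → 0.13404 mol Fe, 0.13404 mol O.
CaO: 24.97/56.077 = 0.44528 mol → 0.44528 mol Ca, 0.44528 mol O.
SiO2: 53.46/60.083 = 0.88977 mol → 0.88977 mol Si, 1.77954 mol O.
Total oxygen = 2.66627 mol. Normalization factor = 6/2.66627 = 2.25033.
Si per 6 O = 0.88977 × 2.25033 = 2.002.

2.002 Si apfu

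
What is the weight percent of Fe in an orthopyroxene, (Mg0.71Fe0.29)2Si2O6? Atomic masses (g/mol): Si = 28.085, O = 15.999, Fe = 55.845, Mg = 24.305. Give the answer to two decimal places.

14.79 mass %

Formula mass = 1.42*24.305 + 0.58*55.845 + 2*28.085 + 6*15.999 = 219.067 g/mol, of which 32.390 g is Fe.
So Fe makes up 32.390/219.067 = 0.1479 of the mass, i.e. 14.79%.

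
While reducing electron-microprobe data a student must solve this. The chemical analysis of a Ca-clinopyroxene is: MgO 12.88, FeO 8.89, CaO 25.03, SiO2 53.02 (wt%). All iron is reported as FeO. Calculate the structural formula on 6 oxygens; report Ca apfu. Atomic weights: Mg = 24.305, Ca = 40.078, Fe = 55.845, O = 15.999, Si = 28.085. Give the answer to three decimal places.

1.009 Ca apfu

MgO: 12.88/40.304 = 0.31957 mol → 0.31957 mol Mg, 0.31957 mol O.
FeO: 8.89/71.844 = 0.12374 mol → 0.12374 mol Fe, 0.12374 mol O.
CaO: 25.03/56.077 = 0.44635 mol → 0.44635 mol Ca, 0.44635 mol O.
SiO2: 53.02/60.083 = 0.88245 mol → 0.88245 mol Si, 1.76490 mol O.
Total oxygen = 2.65456 mol. Normalization factor = 6/2.65456 = 2.26026.
Ca per 6 O = 0.44635 × 2.26026 = 1.009.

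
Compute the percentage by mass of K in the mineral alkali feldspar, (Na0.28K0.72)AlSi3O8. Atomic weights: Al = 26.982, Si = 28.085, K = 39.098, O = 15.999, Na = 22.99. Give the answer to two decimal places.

Molar mass of (Na0.28K0.72)AlSi3O8: 0.28·22.99 + 0.72·39.098 + 1·26.982 + 3·28.085 + 8·15.999 = 273.817 g/mol.
Mass of K per formula unit: 0.72 × 39.098 = 28.151 g.
Weight fraction K = 28.151 / 273.817 = 0.1028.

10.28 mass %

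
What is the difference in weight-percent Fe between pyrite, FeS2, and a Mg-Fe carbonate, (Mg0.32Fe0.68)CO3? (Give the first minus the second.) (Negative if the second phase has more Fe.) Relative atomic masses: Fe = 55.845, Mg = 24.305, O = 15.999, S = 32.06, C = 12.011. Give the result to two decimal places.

10.64 percentage points

Fe in FeS2: molar mass 119.965 g/mol; 1×55.845 = 55.845 g → 46.55 wt%.
Fe in (Mg0.32Fe0.68)CO3: molar mass 105.760 g/mol; 0.68×55.845 = 37.975 g → 35.91 wt%.
Difference = 46.55 − 35.91 = 10.64 percentage points.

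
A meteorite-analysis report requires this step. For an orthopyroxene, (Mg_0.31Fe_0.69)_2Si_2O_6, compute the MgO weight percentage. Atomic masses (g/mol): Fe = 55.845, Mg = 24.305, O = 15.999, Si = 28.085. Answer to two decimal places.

Molar mass of (Mg_0.31Fe_0.69)_2Si_2O_6 = 0.62×24.305 + 1.38×55.845 + 2×28.085 + 6×15.999 = 244.299 g/mol.
Each formula unit contains 0.62 Mg, equivalent to 0.62/1 = 0.6200 mol MgO.
M(MgO) = 1×24.305 + 1×15.999 = 40.304 g/mol.
Mass of MgO per formula unit = 0.6200 × 40.304 = 24.988 g.
MgO wt% = 24.988 / 244.299 × 100 = 10.23%.

10.23 wt%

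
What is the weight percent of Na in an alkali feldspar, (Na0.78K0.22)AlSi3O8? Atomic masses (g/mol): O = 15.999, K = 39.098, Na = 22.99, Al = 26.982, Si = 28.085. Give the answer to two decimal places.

M((Na0.78K0.22)AlSi3O8) = 265.763 g/mol.
Na contributes 0.78 × 22.99 = 17.932 g per mole.
17.932/265.763 = 0.0675 → 6.75%.

6.75 weight percent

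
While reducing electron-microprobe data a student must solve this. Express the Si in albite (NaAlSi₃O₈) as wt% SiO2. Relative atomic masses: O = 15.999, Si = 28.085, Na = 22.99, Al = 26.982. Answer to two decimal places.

68.74 wt%

Formula mass = 262.219 g/mol.
3 Si → 3.0000 mol SiO2 per formula unit; M(SiO2) = 60.083, so SiO2 mass = 180.249 g.
180.249/262.219 × 100 = 68.74 wt%.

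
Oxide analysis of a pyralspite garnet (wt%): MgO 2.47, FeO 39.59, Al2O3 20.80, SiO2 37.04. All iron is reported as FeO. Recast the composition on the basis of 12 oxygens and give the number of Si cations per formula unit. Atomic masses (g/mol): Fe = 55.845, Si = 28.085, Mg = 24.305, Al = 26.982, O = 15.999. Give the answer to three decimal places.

2.47 wt% MgO ÷ 40.304 g/mol = 0.06128 mol, giving 0.06128 Mg and 0.06128 O.
39.59 wt% FeO ÷ 71.844 g/mol = 0.55106 mol, giving 0.55106 Fe and 0.55106 O.
20.80 wt% Al2O3 ÷ 101.961 g/mol = 0.20400 mol, giving 0.40800 Al and 0.61200 O.
37.04 wt% SiO2 ÷ 60.083 g/mol = 0.61648 mol, giving 0.61648 Si and 1.23296 O.
Oxygen sums to 2.45730; scaling by 12/2.45730 = 4.88341 puts the formula on 12 O.
Si: 0.61648 × 4.88341 = 3.011 atoms per formula unit.

3.011 Si apfu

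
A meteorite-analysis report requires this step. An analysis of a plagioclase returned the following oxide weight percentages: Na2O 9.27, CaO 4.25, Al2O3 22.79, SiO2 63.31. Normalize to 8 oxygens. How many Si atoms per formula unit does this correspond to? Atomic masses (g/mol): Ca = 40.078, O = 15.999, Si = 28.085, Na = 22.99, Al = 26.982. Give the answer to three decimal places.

9.27 wt% Na2O ÷ 61.979 g/mol = 0.14957 mol, giving 0.29914 Na and 0.14957 O.
4.25 wt% CaO ÷ 56.077 g/mol = 0.07579 mol, giving 0.07579 Ca and 0.07579 O.
22.79 wt% Al2O3 ÷ 101.961 g/mol = 0.22352 mol, giving 0.44704 Al and 0.67056 O.
63.31 wt% SiO2 ÷ 60.083 g/mol = 1.05371 mol, giving 1.05371 Si and 2.10742 O.
Oxygen sums to 3.00334; scaling by 8/3.00334 = 2.66370 puts the formula on 8 O.
Si: 1.05371 × 2.66370 = 2.807 atoms per formula unit.

2.807 Si apfu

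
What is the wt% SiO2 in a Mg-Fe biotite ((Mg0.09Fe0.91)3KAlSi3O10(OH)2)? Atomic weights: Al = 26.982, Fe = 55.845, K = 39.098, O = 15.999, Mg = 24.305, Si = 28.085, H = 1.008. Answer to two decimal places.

35.81 wt%

Formula mass = 503.358 g/mol.
3 Si → 3.0000 mol SiO2 per formula unit; M(SiO2) = 60.083, so SiO2 mass = 180.249 g.
180.249/503.358 × 100 = 35.81 wt%.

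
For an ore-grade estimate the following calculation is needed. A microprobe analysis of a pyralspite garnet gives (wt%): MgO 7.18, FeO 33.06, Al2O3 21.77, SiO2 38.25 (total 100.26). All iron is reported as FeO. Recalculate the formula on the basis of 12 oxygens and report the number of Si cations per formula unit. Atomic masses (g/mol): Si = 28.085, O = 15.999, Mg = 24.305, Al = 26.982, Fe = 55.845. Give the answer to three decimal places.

2.993 Si apfu

7.18 wt% MgO ÷ 40.304 g/mol = 0.17815 mol, giving 0.17815 Mg and 0.17815 O.
33.06 wt% FeO ÷ 71.844 g/mol = 0.46016 mol, giving 0.46016 Fe and 0.46016 O.
21.77 wt% Al2O3 ÷ 101.961 g/mol = 0.21351 mol, giving 0.42702 Al and 0.64053 O.
38.25 wt% SiO2 ÷ 60.083 g/mol = 0.63662 mol, giving 0.63662 Si and 1.27324 O.
Oxygen sums to 2.55208; scaling by 12/2.55208 = 4.70205 puts the formula on 12 O.
Si: 0.63662 × 4.70205 = 2.993 atoms per formula unit.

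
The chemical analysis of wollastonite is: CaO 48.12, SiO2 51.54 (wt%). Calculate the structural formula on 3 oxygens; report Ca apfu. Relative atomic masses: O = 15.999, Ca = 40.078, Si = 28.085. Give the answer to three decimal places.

1.000 Ca apfu

CaO (M=56.077): mol = 0.85811; Ca = 0.85811, O = 0.85811.
SiO2 (M=60.083): mol = 0.85781; Si = 0.85781, O = 1.71562.
ΣO = 2.57373; factor = 3/ΣO = 1.16562.
Ca apfu = 0.85811 × 1.16562 = 1.000.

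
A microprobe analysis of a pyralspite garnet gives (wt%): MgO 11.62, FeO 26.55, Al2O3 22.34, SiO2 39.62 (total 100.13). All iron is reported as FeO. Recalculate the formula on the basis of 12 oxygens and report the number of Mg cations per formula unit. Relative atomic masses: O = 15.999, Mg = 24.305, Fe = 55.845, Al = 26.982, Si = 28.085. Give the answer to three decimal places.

MgO (M=40.304): mol = 0.28831; Mg = 0.28831, O = 0.28831.
FeO (M=71.844): mol = 0.36955; Fe = 0.36955, O = 0.36955.
Al2O3 (M=101.961): mol = 0.21910; Al = 0.43820, O = 0.65730.
SiO2 (M=60.083): mol = 0.65942; Si = 0.65942, O = 1.31884.
ΣO = 2.63400; factor = 12/ΣO = 4.55581.
Mg apfu = 0.28831 × 4.55581 = 1.313.

1.313 Mg apfu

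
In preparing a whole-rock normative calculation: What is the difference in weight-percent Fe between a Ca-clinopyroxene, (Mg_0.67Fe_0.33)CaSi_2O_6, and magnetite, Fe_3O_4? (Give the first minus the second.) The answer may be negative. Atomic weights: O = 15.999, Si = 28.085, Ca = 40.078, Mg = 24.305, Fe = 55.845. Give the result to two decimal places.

Fe in (Mg_0.67Fe_0.33)CaSi_2O_6: molar mass 226.955 g/mol; 0.33×55.845 = 18.429 g → 8.12 wt%.
Fe in Fe_3O_4: molar mass 231.531 g/mol; 3×55.845 = 167.535 g → 72.36 wt%.
Difference = 8.12 − 72.36 = -64.24 percentage points.

-64.24 percentage points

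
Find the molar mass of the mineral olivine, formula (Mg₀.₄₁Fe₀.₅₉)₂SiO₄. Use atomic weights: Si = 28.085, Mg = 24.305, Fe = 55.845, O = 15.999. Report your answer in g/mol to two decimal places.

M = 0.82*24.305 + 1.18*55.845 + 1*28.085 + 4*15.999

177.91 g/mol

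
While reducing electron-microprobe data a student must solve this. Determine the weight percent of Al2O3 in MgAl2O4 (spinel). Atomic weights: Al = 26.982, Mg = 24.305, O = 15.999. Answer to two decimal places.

71.67 wt%

Formula mass = 142.265 g/mol.
2 Al → 1.0000 mol Al2O3 per formula unit; M(Al2O3) = 101.961, so Al2O3 mass = 101.961 g.
101.961/142.265 × 100 = 71.67 wt%.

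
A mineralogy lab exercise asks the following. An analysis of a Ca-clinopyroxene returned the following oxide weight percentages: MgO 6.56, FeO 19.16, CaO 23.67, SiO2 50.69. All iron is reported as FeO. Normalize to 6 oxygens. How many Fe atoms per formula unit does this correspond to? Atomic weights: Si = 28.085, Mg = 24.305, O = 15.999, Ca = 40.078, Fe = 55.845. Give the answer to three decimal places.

0.630 Fe apfu

MgO (M=40.304): mol = 0.16276; Mg = 0.16276, O = 0.16276.
FeO (M=71.844): mol = 0.26669; Fe = 0.26669, O = 0.26669.
CaO (M=56.077): mol = 0.42210; Ca = 0.42210, O = 0.42210.
SiO2 (M=60.083): mol = 0.84367; Si = 0.84367, O = 1.68734.
ΣO = 2.53889; factor = 6/ΣO = 2.36324.
Fe apfu = 0.26669 × 2.36324 = 0.630.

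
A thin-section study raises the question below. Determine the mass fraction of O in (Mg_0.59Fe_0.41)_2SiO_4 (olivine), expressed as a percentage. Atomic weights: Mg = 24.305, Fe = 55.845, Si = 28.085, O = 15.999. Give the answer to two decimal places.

38.42 weight percent

Formula mass = 1.18*24.305 + 0.82*55.845 + 1*28.085 + 4*15.999 = 166.554 g/mol, of which 63.996 g is O.
So O makes up 63.996/166.554 = 0.3842 of the mass, i.e. 38.42%.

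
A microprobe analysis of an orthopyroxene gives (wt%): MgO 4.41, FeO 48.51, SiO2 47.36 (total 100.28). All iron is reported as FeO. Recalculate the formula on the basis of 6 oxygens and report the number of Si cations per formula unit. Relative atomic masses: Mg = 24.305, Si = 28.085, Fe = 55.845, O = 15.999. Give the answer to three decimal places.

MgO: 4.41/40.304 = 0.10942 mol → 0.10942 mol Mg, 0.10942 mol O.
FeO: 48.51/71.844 = 0.67521 mol → 0.67521 mol Fe, 0.67521 mol O.
SiO2: 47.36/60.083 = 0.78824 mol → 0.78824 mol Si, 1.57648 mol O.
Total oxygen = 2.36111 mol. Normalization factor = 6/2.36111 = 2.54118.
Si per 6 O = 0.78824 × 2.54118 = 2.003.

2.003 Si apfu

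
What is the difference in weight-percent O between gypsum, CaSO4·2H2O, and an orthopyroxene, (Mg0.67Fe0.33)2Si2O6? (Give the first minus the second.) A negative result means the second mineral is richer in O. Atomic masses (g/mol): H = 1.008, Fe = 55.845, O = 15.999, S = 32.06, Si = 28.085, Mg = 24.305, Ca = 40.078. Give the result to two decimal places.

First mineral: 95.994 g O in 172.164 g formula = 55.76 wt% O.
Second mineral: 95.994 g O in 221.590 g formula = 43.32 wt% O.
55.76% − 43.32% gives a difference of 12.44 percentage points.

12.44 percentage points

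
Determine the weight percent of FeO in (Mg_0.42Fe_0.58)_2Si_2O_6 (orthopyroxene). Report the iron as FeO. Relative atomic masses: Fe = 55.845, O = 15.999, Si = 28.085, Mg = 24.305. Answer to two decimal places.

35.11 wt%

Molar mass of (Mg_0.42Fe_0.58)_2Si_2O_6 = 0.84*24.305 + 1.16*55.845 + 2*28.085 + 6*15.999 = 237.360 g/mol.
Each formula unit contains 1.16 Fe, equivalent to 1.16/1 = 1.1600 mol FeO.
M(FeO) = 1×55.845 + 1×15.999 = 71.844 g/mol.
Mass of FeO per formula unit = 1.1600 × 71.844 = 83.339 g.
FeO wt% = 83.339 / 237.360 × 100 = 35.11%.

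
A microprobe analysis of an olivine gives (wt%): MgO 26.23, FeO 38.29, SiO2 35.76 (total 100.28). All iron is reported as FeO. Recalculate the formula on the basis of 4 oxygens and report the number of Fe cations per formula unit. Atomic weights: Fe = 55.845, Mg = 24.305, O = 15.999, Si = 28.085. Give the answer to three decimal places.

26.23 wt% MgO ÷ 40.304 g/mol = 0.65080 mol, giving 0.65080 Mg and 0.65080 O.
38.29 wt% FeO ÷ 71.844 g/mol = 0.53296 mol, giving 0.53296 Fe and 0.53296 O.
35.76 wt% SiO2 ÷ 60.083 g/mol = 0.59518 mol, giving 0.59518 Si and 1.19036 O.
Oxygen sums to 2.37412; scaling by 4/2.37412 = 1.68483 puts the formula on 4 O.
Fe: 0.53296 × 1.68483 = 0.898 atoms per formula unit.

0.898 Fe apfu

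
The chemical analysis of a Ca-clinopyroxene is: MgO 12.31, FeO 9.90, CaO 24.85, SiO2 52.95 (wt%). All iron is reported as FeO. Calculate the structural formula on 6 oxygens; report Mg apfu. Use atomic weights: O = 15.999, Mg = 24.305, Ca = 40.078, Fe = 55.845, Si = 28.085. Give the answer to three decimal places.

12.31 wt% MgO ÷ 40.304 g/mol = 0.30543 mol, giving 0.30543 Mg and 0.30543 O.
9.90 wt% FeO ÷ 71.844 g/mol = 0.13780 mol, giving 0.13780 Fe and 0.13780 O.
24.85 wt% CaO ÷ 56.077 g/mol = 0.44314 mol, giving 0.44314 Ca and 0.44314 O.
52.95 wt% SiO2 ÷ 60.083 g/mol = 0.88128 mol, giving 0.88128 Si and 1.76256 O.
Oxygen sums to 2.64893; scaling by 6/2.64893 = 2.26507 puts the formula on 6 O.
Mg: 0.30543 × 2.26507 = 0.692 atoms per formula unit.

0.692 Mg apfu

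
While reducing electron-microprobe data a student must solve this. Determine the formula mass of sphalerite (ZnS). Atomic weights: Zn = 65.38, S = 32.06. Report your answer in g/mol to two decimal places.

The formula mass is the sum 1·65.38 + 1·32.06.

97.44 g/mol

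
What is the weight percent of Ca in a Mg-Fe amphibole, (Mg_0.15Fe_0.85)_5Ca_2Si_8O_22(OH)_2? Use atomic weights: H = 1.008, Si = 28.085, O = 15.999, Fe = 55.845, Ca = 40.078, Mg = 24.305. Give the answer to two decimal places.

Molar mass of (Mg_0.15Fe_0.85)_5Ca_2Si_8O_22(OH)_2: 0.75×24.305 + 4.25×55.845 + 2×40.078 + 8×28.085 + 24×15.999 + 2×1.008 = 946.398 g/mol.
Mass of Ca per formula unit: 2 × 40.078 = 80.156 g.
Weight fraction Ca = 80.156 / 946.398 = 0.0847.

8.47 mass %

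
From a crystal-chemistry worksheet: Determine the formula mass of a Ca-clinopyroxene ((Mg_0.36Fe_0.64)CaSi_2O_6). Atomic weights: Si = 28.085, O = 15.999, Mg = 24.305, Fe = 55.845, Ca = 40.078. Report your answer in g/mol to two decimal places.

236.73 g/mol

Mg: 0.36 × 24.305 = 8.7498
Fe: 0.64 × 55.845 = 35.7408
Ca: 1 × 40.078 = 40.0780
Si: 2 × 28.085 = 56.1700
O: 6 × 15.999 = 95.9940
Summing the contributions gives the formula mass.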